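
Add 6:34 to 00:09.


Start: 9 minutes from midnight
Add: 394 minutes
Total: 403 minutes
Hours: 403 ÷ 60 = 6 remainder 43

06:43


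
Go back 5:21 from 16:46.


11:25

Start: 1006 minutes from midnight
Subtract: 321 minutes
Remaining: 1006 - 321 = 685
Hours: 11, Minutes: 25


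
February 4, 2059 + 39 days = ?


March 15, 2059

Start: February 4, 2059
Add 39 days
February 4 → March 1: 28 - 4 + 1 = 25 days (39 - 25 = 14 left)
March 1 + 14 = March 15, 2059


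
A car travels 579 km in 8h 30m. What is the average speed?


Distance: 579 km
Time: 8h 30m = 510 min = 510/60 = 17/2 hours
Speed = 579 ÷ (17/2) = 579 × 2 / 17 = 1158/17 ≈ 68.1 km/h

68.1 km/h


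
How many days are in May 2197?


Month: May (month 5)
May has 31 days

31 days


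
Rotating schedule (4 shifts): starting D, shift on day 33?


Shift D

Shifts: A, B, C, D
Start: D (index 3)
Day 33: (3 + 33 - 1) mod 4
= 35 mod 4
= 3
Index 3 → shift D


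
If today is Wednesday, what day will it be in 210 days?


Wednesday

Start: Wednesday (index 2)
(2 + 210) mod 7
= 212 mod 7
= 2
Index 2 → Wednesday


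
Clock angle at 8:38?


Hour hand = 8×30 + 38×0.5 = 259.0°
Minute hand = 38×6 = 228°
Difference = |259.0 - 228| = 31.0°

31.0°


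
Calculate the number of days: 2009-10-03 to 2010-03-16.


164 days

From October 3, 2009 to March 16, 2010
Rest of October 2009: 31 - 3 = 28
Full months: November 30, December 31, January 31, February 2010 28
Days into March 2010: 16
Total = 28 + 30 + 31 + 31 + 28 + 16 = 164 days


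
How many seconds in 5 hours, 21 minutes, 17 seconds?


Hours: 5 × 3600 = 18000
Minutes: 21 × 60 = 1260
Seconds: 17
Total = 18000 + 1260 + 17 = 19277

19277 seconds


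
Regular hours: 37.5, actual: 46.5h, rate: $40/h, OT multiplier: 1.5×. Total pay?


Regular: 37.5h × $40 = $1500.00
Overtime: 46.5 - 37.5 = 9.0h
OT pay: 9.0h × $40 × 1.5 = $540.00
Total = $1500.00 + $540.00 = $2040.00

$2040.00


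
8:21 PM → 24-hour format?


Input: 8:21 PM
PM: 8 + 12 = 20

20:21


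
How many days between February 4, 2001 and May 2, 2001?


87 days

From February 4, 2001 to May 2, 2001
Rest of February 2001: 28 - 4 = 24
Full months: March 31, April 30
Days into May 2001: 2
Total = 24 + 31 + 30 + 2 = 87 days


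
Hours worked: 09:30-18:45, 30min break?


8h 45m (525 minutes)

Total time = (18×60+45) - (9×60+30)
= 1125 - 570 = 555 min
Minus break: 555 - 30 = 525 min
= 8h 45m


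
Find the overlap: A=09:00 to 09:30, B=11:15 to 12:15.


0 minutes

Meeting A: 540-570 (in minutes from midnight)
Meeting B: 675-735
Overlap start = max(540, 675) = 675
Overlap end = min(570, 735) = 570
Overlap = max(0, 570 - 675) = 0 min


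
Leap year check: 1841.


Rules: divisible by 4 AND (not by 100 OR by 400)
1841 ÷ 4 = 460 remainder 1 → not divisible by 4
Not divisible by 4 → not a leap year

No


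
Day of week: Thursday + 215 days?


Start: Thursday (index 3)
(3 + 215) mod 7
= 218 mod 7
= 1
Index 1 → Tuesday

Tuesday


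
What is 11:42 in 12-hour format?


Hour: 11
11 < 12 → AM

11:42 AM


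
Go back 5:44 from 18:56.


13:12

Start: 1136 minutes from midnight
Subtract: 344 minutes
Remaining: 1136 - 344 = 792
Hours: 13, Minutes: 12


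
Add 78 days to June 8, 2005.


August 25, 2005

Start: June 8, 2005
Add 78 days
June 8 → July 1: 30 - 8 + 1 = 23 days (78 - 23 = 55 left)
July 1 → August 1: 31 - 1 + 1 = 31 days (55 - 31 = 24 left)
August 1 + 24 = August 25, 2005


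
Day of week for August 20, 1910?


Zeller's congruence:
q=20, m=8, k=10, j=19
h = (20 + ⌊13×9/5⌋ + 10 + ⌊10/4⌋ + ⌊19/4⌋ - 2×19) mod 7
= (20 + 23 + 10 + 2 + 4 - 38) mod 7
= 21 mod 7 = 0
h=0 → Saturday

Saturday


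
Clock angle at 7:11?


149.5°

Hour hand = 7×30 + 11×0.5 = 215.5°
Minute hand = 11×6 = 66°
Difference = |215.5 - 66| = 149.5°


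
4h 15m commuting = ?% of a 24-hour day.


Time: 255 minutes
Day: 1440 minutes
Percentage = (255/1440) × 100 ≈ 17.7%

17.7%


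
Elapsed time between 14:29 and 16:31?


2h 2m

End time in minutes: 16×60 + 31 = 991
Start time in minutes: 14×60 + 29 = 869
Difference = 991 - 869 = 122 minutes
= 2 hours 2 minutes


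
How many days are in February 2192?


29 days

Month: February (month 2)
February: 28 or 29 (leap year)
2192 leap year? Yes


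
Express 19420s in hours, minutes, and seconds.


Hours: 19420 ÷ 3600 = 5 remainder 1420
Minutes: 1420 ÷ 60 = 23 remainder 40
Seconds: 40

5h 23m 40s


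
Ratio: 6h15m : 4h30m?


Duration 1: 375 minutes
Duration 2: 270 minutes
Ratio = 375:270
GCD = 15
Simplified = 25:18
As a decimal: 25/18 ≈ 1.39

25:18 (1.39)


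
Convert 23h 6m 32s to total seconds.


Hours: 23 × 3600 = 82800
Minutes: 6 × 60 = 360
Seconds: 32
Total = 82800 + 360 + 32 = 83192

83192 seconds


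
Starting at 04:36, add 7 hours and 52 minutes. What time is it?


12:28

Start: 276 minutes from midnight
Add: 472 minutes
Total: 748 minutes
Hours: 748 ÷ 60 = 12 remainder 28


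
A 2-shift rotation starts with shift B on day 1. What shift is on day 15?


Shifts: A, B
Start: B (index 1)
Day 15: (1 + 15 - 1) mod 2
= 15 mod 2
= 1
Index 1 → shift B

Shift B


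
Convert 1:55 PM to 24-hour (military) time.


13:55

Input: 1:55 PM
PM: 1 + 12 = 13


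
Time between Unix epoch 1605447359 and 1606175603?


Difference = 1606175603 - 1605447359 = 728244 seconds
In hours: 728244 / 3600 ≈ 202.3
In days: 728244 / 86400 ≈ 8.43

728244 seconds (202.3 hours / 8.43 days)


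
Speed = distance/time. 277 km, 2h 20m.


Distance: 277 km
Time: 2h 20m = 140 min = 140/60 = 7/3 hours
Speed = 277 ÷ (7/3) = 277 × 3 / 7 = 831/7 ≈ 118.7 km/h

118.7 km/h


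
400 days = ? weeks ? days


Weeks: 400 ÷ 7 = 57 remainder 1

57 weeks 1 days


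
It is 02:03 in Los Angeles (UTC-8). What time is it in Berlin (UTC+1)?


11:03

Time difference = UTC+1 - UTC-8 = +9 hours
New hour = (2 + 9) mod 24
= 11 mod 24 = 11
Minutes unchanged → 11:03


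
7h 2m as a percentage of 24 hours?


Total minutes: 7×60 + 2 = 422
Day = 24×60 = 1440 minutes
Fraction = 422/1440 ≈ 0.2931
As a percentage: 422/1440 × 100 ≈ 29.31%

0.2931 (29.31%)


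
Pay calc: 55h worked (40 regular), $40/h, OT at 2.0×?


Regular: 40h × $40 = $1600.00
Overtime: 55 - 40 = 15h
OT pay: 15h × $40 × 2.0 = $1200.00
Total = $1600.00 + $1200.00 = $2800.00

$2800.00


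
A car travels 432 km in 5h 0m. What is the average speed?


86.4 km/h

Distance: 432 km
Time: 5 hours
Speed = 432 / 5 = 86.4 km/h


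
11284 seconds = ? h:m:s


Hours: 11284 ÷ 3600 = 3 remainder 484
Minutes: 484 ÷ 60 = 8 remainder 4
Seconds: 4

3h 8m 4s


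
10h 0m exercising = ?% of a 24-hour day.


41.7%

Time: 600 minutes
Day: 1440 minutes
Percentage = (600/1440) × 100 ≈ 41.7%


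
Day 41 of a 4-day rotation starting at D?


Shift D

Shifts: A, B, C, D
Start: D (index 3)
Day 41: (3 + 41 - 1) mod 4
= 43 mod 4
= 3
Index 3 → shift D


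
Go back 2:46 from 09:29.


06:43

Start: 569 minutes from midnight
Subtract: 166 minutes
Remaining: 569 - 166 = 403
Hours: 6, Minutes: 43


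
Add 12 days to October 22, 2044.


November 3, 2044

Start: October 22, 2044
Add 12 days
October 22 → November 1: 31 - 22 + 1 = 10 days (12 - 10 = 2 left)
November 1 + 2 = November 3, 2044


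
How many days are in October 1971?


31 days

Month: October (month 10)
October has 31 days


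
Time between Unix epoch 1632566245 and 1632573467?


Difference = 1632573467 - 1632566245 = 7222 seconds
In hours: 7222 / 3600 ≈ 2.0
In days: 7222 / 86400 ≈ 0.08

7222 seconds (2.0 hours / 0.08 days)


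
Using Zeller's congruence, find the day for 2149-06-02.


Zeller's congruence:
q=2, m=6, k=49, j=21
h = (2 + ⌊13×7/5⌋ + 49 + ⌊49/4⌋ + ⌊21/4⌋ - 2×21) mod 7
= (2 + 18 + 49 + 12 + 5 - 42) mod 7
= 44 mod 7 = 2
h=2 → Monday

Monday


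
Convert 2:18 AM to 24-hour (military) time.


Input: 2:18 AM
AM hour stays: 2

02:18


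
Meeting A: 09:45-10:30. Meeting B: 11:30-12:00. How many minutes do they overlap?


0 minutes

Meeting A: 585-630 (in minutes from midnight)
Meeting B: 690-720
Overlap start = max(585, 690) = 690
Overlap end = min(630, 720) = 630
Overlap = max(0, 630 - 690) = 0 min


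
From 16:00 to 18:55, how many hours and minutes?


End time in minutes: 18×60 + 55 = 1135
Start time in minutes: 16×60 + 0 = 960
Difference = 1135 - 960 = 175 minutes
= 2 hours 55 minutes

2h 55m


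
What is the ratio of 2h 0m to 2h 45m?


Duration 1: 120 minutes
Duration 2: 165 minutes
Ratio = 120:165
GCD = 15
Simplified = 8:11
As a decimal: 8/11 ≈ 0.73

8:11 (0.73)


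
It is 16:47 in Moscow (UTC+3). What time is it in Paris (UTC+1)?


14:47

Time difference = UTC+1 - UTC+3 = -2 hours
New hour = (16 -2) mod 24
= 14 mod 24 = 14
Minutes unchanged → 14:47


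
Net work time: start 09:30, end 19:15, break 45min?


9h 0m (540 minutes)

Total time = (19×60+15) - (9×60+30)
= 1155 - 570 = 585 min
Minus break: 585 - 45 = 540 min
= 9h 0m


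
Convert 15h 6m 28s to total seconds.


54388 seconds

Hours: 15 × 3600 = 54000
Minutes: 6 × 60 = 360
Seconds: 28
Total = 54000 + 360 + 28 = 54388


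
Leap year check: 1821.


Rules: divisible by 4 AND (not by 100 OR by 400)
1821 ÷ 4 = 455 remainder 1 → not divisible by 4
Not divisible by 4 → not a leap year

No


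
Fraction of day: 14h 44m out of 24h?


0.6139 (61.39%)

Total minutes: 14×60 + 44 = 884
Day = 24×60 = 1440 minutes
Fraction = 884/1440 ≈ 0.6139
As a percentage: 884/1440 × 100 ≈ 61.39%


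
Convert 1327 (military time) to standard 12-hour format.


Hour: 13
13 - 12 = 1 → PM

1:27 PM


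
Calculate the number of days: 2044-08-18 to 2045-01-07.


From August 18, 2044 to January 7, 2045
Rest of August 2044: 31 - 18 = 13
Full months: September 30, October 31, November 30, December 31
Days into January 2045: 7
Total = 13 + 30 + 31 + 30 + 31 + 7 = 142 days

142 days


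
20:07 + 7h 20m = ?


Start: 1207 minutes from midnight
Add: 440 minutes
Total: 1647 minutes
Hours: 1647 ÷ 60 = 27 remainder 27
27 ≥ 24 → 27 - 24 = 3 (next day)

03:27 (next day)


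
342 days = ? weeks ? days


48 weeks 6 days

Weeks: 342 ÷ 7 = 48 remainder 6


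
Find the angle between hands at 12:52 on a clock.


Hour hand (12 ≡ 0 on the dial): 0×30 + 52×0.5 = 26.0°
Minute hand = 52×6 = 312°
Difference = |26.0 - 312| = 286.0°
Since > 180°: 360 - 286.0 = 74.0°

74.0°


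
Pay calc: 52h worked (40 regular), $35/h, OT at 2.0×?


$2240.00

Regular: 40h × $35 = $1400.00
Overtime: 52 - 40 = 12h
OT pay: 12h × $35 × 2.0 = $840.00
Total = $1400.00 + $840.00 = $2240.00


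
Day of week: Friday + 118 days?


Start: Friday (index 4)
(4 + 118) mod 7
= 122 mod 7
= 3
Index 3 → Thursday

Thursday


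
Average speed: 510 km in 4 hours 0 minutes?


Distance: 510 km
Time: 4 hours
Speed = 510 / 4 = 127.5 km/h

127.5 km/h


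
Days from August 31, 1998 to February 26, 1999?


179 days

From August 31, 1998 to February 26, 1999
Rest of August 1998: 31 - 31 = 0
Full months: September 30, October 31, November 30, December 31, January 31
Days into February 1999: 26
Total = 0 + 30 + 31 + 30 + 31 + 31 + 26 = 179 days


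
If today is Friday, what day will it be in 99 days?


Start: Friday (index 4)
(4 + 99) mod 7
= 103 mod 7
= 5
Index 5 → Saturday

Saturday


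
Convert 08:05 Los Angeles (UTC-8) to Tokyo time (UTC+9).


01:05 (next day)

Time difference = UTC+9 - UTC-8 = +17 hours
New hour = (8 + 17) mod 24
= 25 mod 24 = 1
Minutes unchanged → 01:05; 25 ≥ 24 → next day


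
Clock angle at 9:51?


Hour hand = 9×30 + 51×0.5 = 295.5°
Minute hand = 51×6 = 306°
Difference = |295.5 - 306| = 10.5°

10.5°


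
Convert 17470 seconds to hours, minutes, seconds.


4h 51m 10s

Hours: 17470 ÷ 3600 = 4 remainder 3070
Minutes: 3070 ÷ 60 = 51 remainder 10
Seconds: 10


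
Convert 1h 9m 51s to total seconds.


Hours: 1 × 3600 = 3600
Minutes: 9 × 60 = 540
Seconds: 51
Total = 3600 + 540 + 51 = 4191

4191 seconds


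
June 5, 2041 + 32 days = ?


July 7, 2041

Start: June 5, 2041
Add 32 days
June 5 → July 1: 30 - 5 + 1 = 26 days (32 - 26 = 6 left)
July 1 + 6 = July 7, 2041


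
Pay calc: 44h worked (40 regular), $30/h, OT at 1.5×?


Regular: 40h × $30 = $1200.00
Overtime: 44 - 40 = 4h
OT pay: 4h × $30 × 1.5 = $180.00
Total = $1200.00 + $180.00 = $1380.00

$1380.00


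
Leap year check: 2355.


Rules: divisible by 4 AND (not by 100 OR by 400)
2355 ÷ 4 = 588 remainder 3 → not divisible by 4
Not divisible by 4 → not a leap year

No


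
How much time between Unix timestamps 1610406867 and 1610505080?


Difference = 1610505080 - 1610406867 = 98213 seconds
In hours: 98213 / 3600 ≈ 27.3
In days: 98213 / 86400 ≈ 1.14

98213 seconds (27.3 hours / 1.14 days)


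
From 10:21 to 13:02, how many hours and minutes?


End time in minutes: 13×60 + 2 = 782
Start time in minutes: 10×60 + 21 = 621
Difference = 782 - 621 = 161 minutes
= 2 hours 41 minutes

2h 41m


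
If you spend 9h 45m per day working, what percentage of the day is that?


40.6%

Time: 585 minutes
Day: 1440 minutes
Percentage = (585/1440) × 100 ≈ 40.6%


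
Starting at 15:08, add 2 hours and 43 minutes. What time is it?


Start: 908 minutes from midnight
Add: 163 minutes
Total: 1071 minutes
Hours: 1071 ÷ 60 = 17 remainder 51

17:51


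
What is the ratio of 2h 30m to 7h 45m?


10:31 (0.32)

Duration 1: 150 minutes
Duration 2: 465 minutes
Ratio = 150:465
GCD = 15
Simplified = 10:31
As a decimal: 10/31 ≈ 0.32


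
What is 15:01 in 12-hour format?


Hour: 15
15 - 12 = 3 → PM

3:01 PM


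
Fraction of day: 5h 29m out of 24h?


0.2285 (22.85%)

Total minutes: 5×60 + 29 = 329
Day = 24×60 = 1440 minutes
Fraction = 329/1440 ≈ 0.2285
As a percentage: 329/1440 × 100 ≈ 22.85%


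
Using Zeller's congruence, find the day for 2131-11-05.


Monday

Zeller's congruence:
q=5, m=11, k=31, j=21
h = (5 + ⌊13×12/5⌋ + 31 + ⌊31/4⌋ + ⌊21/4⌋ - 2×21) mod 7
= (5 + 31 + 31 + 7 + 5 - 42) mod 7
= 37 mod 7 = 2
h=2 → Monday


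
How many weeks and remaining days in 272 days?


38 weeks 6 days

Weeks: 272 ÷ 7 = 38 remainder 6


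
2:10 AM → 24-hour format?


02:10

Input: 2:10 AM
AM hour stays: 2


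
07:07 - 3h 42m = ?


Start: 427 minutes from midnight
Subtract: 222 minutes
Remaining: 427 - 222 = 205
Hours: 3, Minutes: 25

03:25


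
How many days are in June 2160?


Month: June (month 6)
June has 30 days

30 days


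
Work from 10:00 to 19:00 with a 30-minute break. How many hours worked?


Total time = (19×60+0) - (10×60+0)
= 1140 - 600 = 540 min
Minus break: 540 - 30 = 510 min
= 8h 30m

8h 30m (510 minutes)


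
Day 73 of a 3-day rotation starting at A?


Shift A

Shifts: A, B, C
Start: A (index 0)
Day 73: (0 + 73 - 1) mod 3
= 72 mod 3
= 0
Index 0 → shift A


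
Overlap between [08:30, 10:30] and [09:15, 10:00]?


Meeting A: 510-630 (in minutes from midnight)
Meeting B: 555-600
Overlap start = max(510, 555) = 555
Overlap end = min(630, 600) = 600
Overlap = max(0, 600 - 555) = 45 min

45 minutes


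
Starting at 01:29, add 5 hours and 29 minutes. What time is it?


06:58

Start: 89 minutes from midnight
Add: 329 minutes
Total: 418 minutes
Hours: 418 ÷ 60 = 6 remainder 58


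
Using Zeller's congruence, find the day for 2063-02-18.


Sunday

Zeller's congruence:
q=18, m=14, k=62, j=20
h = (18 + ⌊13×15/5⌋ + 62 + ⌊62/4⌋ + ⌊20/4⌋ - 2×20) mod 7
= (18 + 39 + 62 + 15 + 5 - 40) mod 7
= 99 mod 7 = 1
h=1 → Sunday


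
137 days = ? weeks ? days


19 weeks 4 days

Weeks: 137 ÷ 7 = 19 remainder 4


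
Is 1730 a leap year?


Rules: divisible by 4 AND (not by 100 OR by 400)
1730 ÷ 4 = 432 remainder 2 → not divisible by 4
Not divisible by 4 → not a leap year

No


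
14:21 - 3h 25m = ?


10:56

Start: 861 minutes from midnight
Subtract: 205 minutes
Remaining: 861 - 205 = 656
Hours: 10, Minutes: 56


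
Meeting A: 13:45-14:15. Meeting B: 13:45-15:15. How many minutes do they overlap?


Meeting A: 825-855 (in minutes from midnight)
Meeting B: 825-915
Overlap start = max(825, 825) = 825
Overlap end = min(855, 915) = 855
Overlap = max(0, 855 - 825) = 30 min

30 minutes


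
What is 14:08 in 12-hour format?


2:08 PM

Hour: 14
14 - 12 = 2 → PM


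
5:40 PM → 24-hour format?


Input: 5:40 PM
PM: 5 + 12 = 17

17:40


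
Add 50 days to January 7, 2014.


Start: January 7, 2014
Add 50 days
January 7 → February 1: 31 - 7 + 1 = 25 days (50 - 25 = 25 left)
February 1 + 25 = February 26, 2014

February 26, 2014


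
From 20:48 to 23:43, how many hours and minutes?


2h 55m

End time in minutes: 23×60 + 43 = 1423
Start time in minutes: 20×60 + 48 = 1248
Difference = 1423 - 1248 = 175 minutes
= 2 hours 55 minutes


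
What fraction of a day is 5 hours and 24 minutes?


Total minutes: 5×60 + 24 = 324
Day = 24×60 = 1440 minutes
Fraction = 324/1440 = 0.2250
As a percentage: 324/1440 × 100 = 22.50%

0.2250 (22.50%)


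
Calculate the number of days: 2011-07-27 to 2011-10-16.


From July 27, 2011 to October 16, 2011
Rest of July 2011: 31 - 27 = 4
Full months: August 31, September 30
Days into October 2011: 16
Total = 4 + 31 + 30 + 16 = 81 days

81 days


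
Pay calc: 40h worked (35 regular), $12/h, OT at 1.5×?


Regular: 35h × $12 = $420.00
Overtime: 40 - 35 = 5h
OT pay: 5h × $12 × 1.5 = $90.00
Total = $420.00 + $90.00 = $510.00

$510.00


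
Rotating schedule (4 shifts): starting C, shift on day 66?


Shifts: A, B, C, D
Start: C (index 2)
Day 66: (2 + 66 - 1) mod 4
= 67 mod 4
= 3
Index 3 → shift D

Shift D


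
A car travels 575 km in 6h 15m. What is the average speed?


92.0 km/h

Distance: 575 km
Time: 6h 15m = 375 min = 375/60 = 25/4 hours
Speed = 575 ÷ (25/4) = 575 × 4 / 25 = 2300/25 = 92.0 km/h


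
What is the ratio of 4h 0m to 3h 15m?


Duration 1: 240 minutes
Duration 2: 195 minutes
Ratio = 240:195
GCD = 15
Simplified = 16:13
As a decimal: 16/13 ≈ 1.23

16:13 (1.23)


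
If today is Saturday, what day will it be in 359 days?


Monday

Start: Saturday (index 5)
(5 + 359) mod 7
= 364 mod 7
= 0
Index 0 → Monday


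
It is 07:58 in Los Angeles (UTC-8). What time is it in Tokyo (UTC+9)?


Time difference = UTC+9 - UTC-8 = +17 hours
New hour = (7 + 17) mod 24
= 24 mod 24 = 0
Minutes unchanged → 00:58; 24 ≥ 24 → next day

00:58 (next day)


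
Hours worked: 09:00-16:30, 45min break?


Total time = (16×60+30) - (9×60+0)
= 990 - 540 = 450 min
Minus break: 450 - 45 = 405 min
= 6h 45m

6h 45m (405 minutes)


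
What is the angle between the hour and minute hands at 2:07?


Hour hand = 2×30 + 7×0.5 = 63.5°
Minute hand = 7×6 = 42°
Difference = |63.5 - 42| = 21.5°

21.5°


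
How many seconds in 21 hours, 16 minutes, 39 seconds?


Hours: 21 × 3600 = 75600
Minutes: 16 × 60 = 960
Seconds: 39
Total = 75600 + 960 + 39 = 76599

76599 seconds


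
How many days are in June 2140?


30 days

Month: June (month 6)
June has 30 days


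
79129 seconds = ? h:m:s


Hours: 79129 ÷ 3600 = 21 remainder 3529
Minutes: 3529 ÷ 60 = 58 remainder 49
Seconds: 49

21h 58m 49s


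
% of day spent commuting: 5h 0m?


Time: 300 minutes
Day: 1440 minutes
Percentage = (300/1440) × 100 ≈ 20.8%

20.8%


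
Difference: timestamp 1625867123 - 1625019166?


Difference = 1625867123 - 1625019166 = 847957 seconds
In hours: 847957 / 3600 ≈ 235.5
In days: 847957 / 86400 ≈ 9.81

847957 seconds (235.5 hours / 9.81 days)


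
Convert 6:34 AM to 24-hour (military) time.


Input: 6:34 AM
AM hour stays: 6

06:34


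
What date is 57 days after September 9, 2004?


Start: September 9, 2004
Add 57 days
September 9 → October 1: 30 - 9 + 1 = 22 days (57 - 22 = 35 left)
October 1 → November 1: 31 - 1 + 1 = 31 days (35 - 31 = 4 left)
November 1 + 4 = November 5, 2004

November 5, 2004


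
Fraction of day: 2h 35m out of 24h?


0.1076 (10.76%)

Total minutes: 2×60 + 35 = 155
Day = 24×60 = 1440 minutes
Fraction = 155/1440 ≈ 0.1076
As a percentage: 155/1440 × 100 ≈ 10.76%


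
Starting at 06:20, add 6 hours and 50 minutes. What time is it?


13:10

Start: 380 minutes from midnight
Add: 410 minutes
Total: 790 minutes
Hours: 790 ÷ 60 = 13 remainder 10


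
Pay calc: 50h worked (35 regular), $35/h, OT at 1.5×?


Regular: 35h × $35 = $1225.00
Overtime: 50 - 35 = 15h
OT pay: 15h × $35 × 1.5 = $787.50
Total = $1225.00 + $787.50 = $2012.50

$2012.50


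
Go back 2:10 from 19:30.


Start: 1170 minutes from midnight
Subtract: 130 minutes
Remaining: 1170 - 130 = 1040
Hours: 17, Minutes: 20

17:20


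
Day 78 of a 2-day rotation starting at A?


Shifts: A, B
Start: A (index 0)
Day 78: (0 + 78 - 1) mod 2
= 77 mod 2
= 1
Index 1 → shift B

Shift B


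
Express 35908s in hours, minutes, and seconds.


Hours: 35908 ÷ 3600 = 9 remainder 3508
Minutes: 3508 ÷ 60 = 58 remainder 28
Seconds: 28

9h 58m 28s


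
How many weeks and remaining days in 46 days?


Weeks: 46 ÷ 7 = 6 remainder 4

6 weeks 4 days


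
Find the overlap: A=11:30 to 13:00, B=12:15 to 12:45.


Meeting A: 690-780 (in minutes from midnight)
Meeting B: 735-765
Overlap start = max(690, 735) = 735
Overlap end = min(780, 765) = 765
Overlap = max(0, 765 - 735) = 30 min

30 minutes


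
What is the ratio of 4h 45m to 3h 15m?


Duration 1: 285 minutes
Duration 2: 195 minutes
Ratio = 285:195
GCD = 15
Simplified = 19:13
As a decimal: 19/13 ≈ 1.46

19:13 (1.46)


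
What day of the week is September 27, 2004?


Zeller's congruence:
q=27, m=9, k=4, j=20
h = (27 + ⌊13×10/5⌋ + 4 + ⌊4/4⌋ + ⌊20/4⌋ - 2×20) mod 7
= (27 + 26 + 4 + 1 + 5 - 40) mod 7
= 23 mod 7 = 2
h=2 → Monday

Monday


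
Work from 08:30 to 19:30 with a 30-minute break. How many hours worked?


Total time = (19×60+30) - (8×60+30)
= 1170 - 510 = 660 min
Minus break: 660 - 30 = 630 min
= 10h 30m

10h 30m (630 minutes)


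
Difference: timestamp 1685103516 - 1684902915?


200601 seconds (55.7 hours / 2.32 days)

Difference = 1685103516 - 1684902915 = 200601 seconds
In hours: 200601 / 3600 ≈ 55.7
In days: 200601 / 86400 ≈ 2.32


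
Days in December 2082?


31 days

Month: December (month 12)
December has 31 days


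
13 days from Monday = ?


Start: Monday (index 0)
(0 + 13) mod 7
= 13 mod 7
= 6
Index 6 → Sunday

Sunday


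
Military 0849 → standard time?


Hour: 8
8 < 12 → AM

8:49 AM


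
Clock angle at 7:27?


61.5°

Hour hand = 7×30 + 27×0.5 = 223.5°
Minute hand = 27×6 = 162°
Difference = |223.5 - 162| = 61.5°


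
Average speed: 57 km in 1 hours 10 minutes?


Distance: 57 km
Time: 1h 10m = 70 min = 70/60 = 7/6 hours
Speed = 57 ÷ (7/6) = 57 × 6 / 7 = 342/7 ≈ 48.9 km/h

48.9 km/h


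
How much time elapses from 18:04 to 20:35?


2h 31m

End time in minutes: 20×60 + 35 = 1235
Start time in minutes: 18×60 + 4 = 1084
Difference = 1235 - 1084 = 151 minutes
= 2 hours 31 minutes


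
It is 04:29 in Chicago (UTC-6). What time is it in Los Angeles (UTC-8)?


Time difference = UTC-8 - UTC-6 = -2 hours
New hour = (4 -2) mod 24
= 2 mod 24 = 2
Minutes unchanged → 02:29

02:29


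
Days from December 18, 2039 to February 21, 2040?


65 days

From December 18, 2039 to February 21, 2040
Rest of December 2039: 31 - 18 = 13
Full months: January 31
Days into February 2040: 21
Total = 13 + 31 + 21 = 65 days


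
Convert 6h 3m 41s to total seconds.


Hours: 6 × 3600 = 21600
Minutes: 3 × 60 = 180
Seconds: 41
Total = 21600 + 180 + 41 = 21821

21821 seconds


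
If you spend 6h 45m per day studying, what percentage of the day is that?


Time: 405 minutes
Day: 1440 minutes
Percentage = (405/1440) × 100 ≈ 28.1%

28.1%


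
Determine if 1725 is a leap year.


No

Rules: divisible by 4 AND (not by 100 OR by 400)
1725 ÷ 4 = 431 remainder 1 → not divisible by 4
Not divisible by 4 → not a leap year


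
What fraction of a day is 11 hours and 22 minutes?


Total minutes: 11×60 + 22 = 682
Day = 24×60 = 1440 minutes
Fraction = 682/1440 ≈ 0.4736
As a percentage: 682/1440 × 100 ≈ 47.36%

0.4736 (47.36%)


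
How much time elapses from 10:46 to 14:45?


3h 59m

End time in minutes: 14×60 + 45 = 885
Start time in minutes: 10×60 + 46 = 646
Difference = 885 - 646 = 239 minutes
= 3 hours 59 minutes


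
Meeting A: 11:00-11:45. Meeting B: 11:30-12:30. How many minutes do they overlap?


15 minutes

Meeting A: 660-705 (in minutes from midnight)
Meeting B: 690-750
Overlap start = max(660, 690) = 690
Overlap end = min(705, 750) = 705
Overlap = max(0, 705 - 690) = 15 min


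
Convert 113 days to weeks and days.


16 weeks 1 days

Weeks: 113 ÷ 7 = 16 remainder 1


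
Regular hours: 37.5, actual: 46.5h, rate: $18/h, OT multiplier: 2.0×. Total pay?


Regular: 37.5h × $18 = $675.00
Overtime: 46.5 - 37.5 = 9.0h
OT pay: 9.0h × $18 × 2.0 = $324.00
Total = $675.00 + $324.00 = $999.00

$999.00


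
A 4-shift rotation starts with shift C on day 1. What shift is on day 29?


Shift C

Shifts: A, B, C, D
Start: C (index 2)
Day 29: (2 + 29 - 1) mod 4
= 30 mod 4
= 2
Index 2 → shift C


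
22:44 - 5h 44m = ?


Start: 1364 minutes from midnight
Subtract: 344 minutes
Remaining: 1364 - 344 = 1020
Hours: 17, Minutes: 0

17:00


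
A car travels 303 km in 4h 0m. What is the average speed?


Distance: 303 km
Time: 4 hours
Speed = 303 / 4 ≈ 75.8 km/h

75.8 km/h


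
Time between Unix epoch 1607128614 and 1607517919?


389305 seconds (108.1 hours / 4.51 days)

Difference = 1607517919 - 1607128614 = 389305 seconds
In hours: 389305 / 3600 ≈ 108.1
In days: 389305 / 86400 ≈ 4.51


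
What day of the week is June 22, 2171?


Zeller's congruence:
q=22, m=6, k=71, j=21
h = (22 + ⌊13×7/5⌋ + 71 + ⌊71/4⌋ + ⌊21/4⌋ - 2×21) mod 7
= (22 + 18 + 71 + 17 + 5 - 42) mod 7
= 91 mod 7 = 0
h=0 → Saturday

Saturday


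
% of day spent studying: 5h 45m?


Time: 345 minutes
Day: 1440 minutes
Percentage = (345/1440) × 100 ≈ 24.0%

24.0%


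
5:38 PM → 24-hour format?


Input: 5:38 PM
PM: 5 + 12 = 17

17:38


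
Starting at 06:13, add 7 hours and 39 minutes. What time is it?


13:52

Start: 373 minutes from midnight
Add: 459 minutes
Total: 832 minutes
Hours: 832 ÷ 60 = 13 remainder 52


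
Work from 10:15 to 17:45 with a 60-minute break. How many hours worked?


6h 30m (390 minutes)

Total time = (17×60+45) - (10×60+15)
= 1065 - 615 = 450 min
Minus break: 450 - 60 = 390 min
= 6h 30m


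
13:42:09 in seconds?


Hours: 13 × 3600 = 46800
Minutes: 42 × 60 = 2520
Seconds: 9
Total = 46800 + 2520 + 9 = 49329

49329 seconds


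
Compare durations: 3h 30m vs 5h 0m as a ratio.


7:10 (0.70)

Duration 1: 210 minutes
Duration 2: 300 minutes
Ratio = 210:300
GCD = 30
Simplified = 7:10
As a decimal: 7/10 = 0.70


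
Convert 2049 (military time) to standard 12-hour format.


Hour: 20
20 - 12 = 8 → PM

8:49 PM


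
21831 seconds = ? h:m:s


6h 3m 51s

Hours: 21831 ÷ 3600 = 6 remainder 231
Minutes: 231 ÷ 60 = 3 remainder 51
Seconds: 51


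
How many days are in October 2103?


Month: October (month 10)
October has 31 days

31 days


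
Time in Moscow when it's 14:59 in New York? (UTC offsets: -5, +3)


Time difference = UTC+3 - UTC-5 = +8 hours
New hour = (14 + 8) mod 24
= 22 mod 24 = 22
Minutes unchanged → 22:59

22:59


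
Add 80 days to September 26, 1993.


December 15, 1993

Start: September 26, 1993
Add 80 days
September 26 → October 1: 30 - 26 + 1 = 5 days (80 - 5 = 75 left)
October 1 → November 1: 31 - 1 + 1 = 31 days (75 - 31 = 44 left)
November 1 → December 1: 30 - 1 + 1 = 30 days (44 - 30 = 14 left)
December 1 + 14 = December 15, 1993


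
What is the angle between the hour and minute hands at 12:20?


110.0°

Hour hand (12 ≡ 0 on the dial): 0×30 + 20×0.5 = 10.0°
Minute hand = 20×6 = 120°
Difference = |10.0 - 120| = 110.0°


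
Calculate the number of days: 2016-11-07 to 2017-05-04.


From November 7, 2016 to May 4, 2017
Rest of November 2016: 30 - 7 = 23
Full months: December 31, January 31, February 2017 28, March 31, April 30
Days into May 2017: 4
Total = 23 + 31 + 31 + 28 + 31 + 30 + 4 = 178 days

178 days


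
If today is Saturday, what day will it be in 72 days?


Start: Saturday (index 5)
(5 + 72) mod 7
= 77 mod 7
= 0
Index 0 → Monday

Monday


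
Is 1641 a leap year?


No

Rules: divisible by 4 AND (not by 100 OR by 400)
1641 ÷ 4 = 410 remainder 1 → not divisible by 4
Not divisible by 4 → not a leap year


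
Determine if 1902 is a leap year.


Rules: divisible by 4 AND (not by 100 OR by 400)
1902 ÷ 4 = 475 remainder 2 → not divisible by 4
Not divisible by 4 → not a leap year

No


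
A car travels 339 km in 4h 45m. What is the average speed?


Distance: 339 km
Time: 4h 45m = 285 min = 285/60 = 19/4 hours
Speed = 339 ÷ (19/4) = 339 × 4 / 19 = 1356/19 ≈ 71.4 km/h

71.4 km/h


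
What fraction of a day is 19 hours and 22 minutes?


Total minutes: 19×60 + 22 = 1162
Day = 24×60 = 1440 minutes
Fraction = 1162/1440 ≈ 0.8069
As a percentage: 1162/1440 × 100 ≈ 80.69%

0.8069 (80.69%)


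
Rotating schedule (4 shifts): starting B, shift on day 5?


Shift B

Shifts: A, B, C, D
Start: B (index 1)
Day 5: (1 + 5 - 1) mod 4
= 5 mod 4
= 1
Index 1 → shift B


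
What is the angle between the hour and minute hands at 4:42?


Hour hand = 4×30 + 42×0.5 = 141.0°
Minute hand = 42×6 = 252°
Difference = |141.0 - 252| = 111.0°

111.0°


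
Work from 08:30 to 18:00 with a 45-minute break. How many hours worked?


8h 45m (525 minutes)

Total time = (18×60+0) - (8×60+30)
= 1080 - 510 = 570 min
Minus break: 570 - 45 = 525 min
= 8h 45m


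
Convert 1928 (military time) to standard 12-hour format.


7:28 PM

Hour: 19
19 - 12 = 7 → PM


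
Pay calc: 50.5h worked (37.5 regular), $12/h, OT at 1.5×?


$684.00

Regular: 37.5h × $12 = $450.00
Overtime: 50.5 - 37.5 = 13.0h
OT pay: 13.0h × $12 × 1.5 = $234.00
Total = $450.00 + $234.00 = $684.00


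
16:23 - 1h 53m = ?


Start: 983 minutes from midnight
Subtract: 113 minutes
Remaining: 983 - 113 = 870
Hours: 14, Minutes: 30

14:30


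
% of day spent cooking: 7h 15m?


Time: 435 minutes
Day: 1440 minutes
Percentage = (435/1440) × 100 ≈ 30.2%

30.2%


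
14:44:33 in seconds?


Hours: 14 × 3600 = 50400
Minutes: 44 × 60 = 2640
Seconds: 33
Total = 50400 + 2640 + 33 = 53073

53073 seconds


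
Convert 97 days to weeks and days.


Weeks: 97 ÷ 7 = 13 remainder 6

13 weeks 6 days


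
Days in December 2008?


Month: December (month 12)
December has 31 days

31 days


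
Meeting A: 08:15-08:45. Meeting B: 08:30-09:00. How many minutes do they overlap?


15 minutes

Meeting A: 495-525 (in minutes from midnight)
Meeting B: 510-540
Overlap start = max(495, 510) = 510
Overlap end = min(525, 540) = 525
Overlap = max(0, 525 - 510) = 15 min


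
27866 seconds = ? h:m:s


7h 44m 26s

Hours: 27866 ÷ 3600 = 7 remainder 2666
Minutes: 2666 ÷ 60 = 44 remainder 26
Seconds: 26


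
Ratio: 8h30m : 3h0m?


17:6 (2.83)

Duration 1: 510 minutes
Duration 2: 180 minutes
Ratio = 510:180
GCD = 30
Simplified = 17:6
As a decimal: 17/6 ≈ 2.83


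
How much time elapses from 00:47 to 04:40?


End time in minutes: 4×60 + 40 = 280
Start time in minutes: 0×60 + 47 = 47
Difference = 280 - 47 = 233 minutes
= 3 hours 53 minutes

3h 53m


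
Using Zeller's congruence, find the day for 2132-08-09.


Zeller's congruence:
q=9, m=8, k=32, j=21
h = (9 + ⌊13×9/5⌋ + 32 + ⌊32/4⌋ + ⌊21/4⌋ - 2×21) mod 7
= (9 + 23 + 32 + 8 + 5 - 42) mod 7
= 35 mod 7 = 0
h=0 → Saturday

Saturday


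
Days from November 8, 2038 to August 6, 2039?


271 days

From November 8, 2038 to August 6, 2039
Rest of November 2038: 30 - 8 = 22
Full months: December 31, January 31, February 2039 28, March 31, April 30, May 31, June 30, July 31
Days into August 2039: 6
Total = 22 + 31 + 31 + 28 + 31 + 30 + 31 + 30 + 31 + 6 = 271 days


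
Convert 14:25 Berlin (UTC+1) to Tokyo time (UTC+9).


Time difference = UTC+9 - UTC+1 = +8 hours
New hour = (14 + 8) mod 24
= 22 mod 24 = 22
Minutes unchanged → 22:25

22:25


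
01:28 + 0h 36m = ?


02:04

Start: 88 minutes from midnight
Add: 36 minutes
Total: 124 minutes
Hours: 124 ÷ 60 = 2 remainder 4


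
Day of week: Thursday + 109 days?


Monday

Start: Thursday (index 3)
(3 + 109) mod 7
= 112 mod 7
= 0
Index 0 → Monday


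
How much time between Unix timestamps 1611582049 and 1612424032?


841983 seconds (233.9 hours / 9.75 days)

Difference = 1612424032 - 1611582049 = 841983 seconds
In hours: 841983 / 3600 ≈ 233.9
In days: 841983 / 86400 ≈ 9.75


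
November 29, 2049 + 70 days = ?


February 7, 2050

Start: November 29, 2049
Add 70 days
November 29 → December 1: 30 - 29 + 1 = 2 days (70 - 2 = 68 left)
December 1 → January 1: 31 - 1 + 1 = 31 days (68 - 31 = 37 left)
January 1 → February 1: 31 - 1 + 1 = 31 days (37 - 31 = 6 left)
February 1 + 6 = February 7, 2050


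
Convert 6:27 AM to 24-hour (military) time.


Input: 6:27 AM
AM hour stays: 6

06:27


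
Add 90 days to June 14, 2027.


Start: June 14, 2027
Add 90 days
June 14 → July 1: 30 - 14 + 1 = 17 days (90 - 17 = 73 left)
July 1 → August 1: 31 - 1 + 1 = 31 days (73 - 31 = 42 left)
August 1 → September 1: 31 - 1 + 1 = 31 days (42 - 31 = 11 left)
September 1 + 11 = September 12, 2027

September 12, 2027


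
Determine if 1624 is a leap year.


Yes

Rules: divisible by 4 AND (not by 100 OR by 400)
1624 ÷ 4 = 406 exactly → divisible by 4
1624 ÷ 100 = 16 remainder 24 → not divisible by 100
Divisible by 4 but not by 100 → leap year


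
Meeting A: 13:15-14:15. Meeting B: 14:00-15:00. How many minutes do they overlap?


15 minutes

Meeting A: 795-855 (in minutes from midnight)
Meeting B: 840-900
Overlap start = max(795, 840) = 840
Overlap end = min(855, 900) = 855
Overlap = max(0, 855 - 840) = 15 min


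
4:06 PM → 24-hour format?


Input: 4:06 PM
PM: 4 + 12 = 16

16:06


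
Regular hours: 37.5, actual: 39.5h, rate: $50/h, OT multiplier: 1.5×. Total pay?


Regular: 37.5h × $50 = $1875.00
Overtime: 39.5 - 37.5 = 2.0h
OT pay: 2.0h × $50 × 1.5 = $150.00
Total = $1875.00 + $150.00 = $2025.00

$2025.00


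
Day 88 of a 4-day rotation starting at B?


Shifts: A, B, C, D
Start: B (index 1)
Day 88: (1 + 88 - 1) mod 4
= 88 mod 4
= 0
Index 0 → shift A

Shift A


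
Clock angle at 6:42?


51.0°

Hour hand = 6×30 + 42×0.5 = 201.0°
Minute hand = 42×6 = 252°
Difference = |201.0 - 252| = 51.0°


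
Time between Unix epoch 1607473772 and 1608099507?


625735 seconds (173.8 hours / 7.24 days)

Difference = 1608099507 - 1607473772 = 625735 seconds
In hours: 625735 / 3600 ≈ 173.8
In days: 625735 / 86400 ≈ 7.24


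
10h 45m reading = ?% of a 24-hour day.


44.8%

Time: 645 minutes
Day: 1440 minutes
Percentage = (645/1440) × 100 ≈ 44.8%


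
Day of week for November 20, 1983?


Sunday

Zeller's congruence:
q=20, m=11, k=83, j=19
h = (20 + ⌊13×12/5⌋ + 83 + ⌊83/4⌋ + ⌊19/4⌋ - 2×19) mod 7
= (20 + 31 + 83 + 20 + 4 - 38) mod 7
= 120 mod 7 = 1
h=1 → Sunday


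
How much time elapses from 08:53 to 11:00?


End time in minutes: 11×60 + 0 = 660
Start time in minutes: 8×60 + 53 = 533
Difference = 660 - 533 = 127 minutes
= 2 hours 7 minutes

2h 7m


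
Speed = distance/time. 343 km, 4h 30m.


Distance: 343 km
Time: 4h 30m = 270 min = 270/60 = 9/2 hours
Speed = 343 ÷ (9/2) = 343 × 2 / 9 = 686/9 ≈ 76.2 km/h

76.2 km/h


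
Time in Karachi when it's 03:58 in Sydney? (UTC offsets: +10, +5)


Time difference = UTC+5 - UTC+10 = -5 hours
New hour = (3 -5) mod 24
= -2 mod 24 = 22
Minutes unchanged → 22:58; -2 < 0 → previous day

22:58 (previous day)


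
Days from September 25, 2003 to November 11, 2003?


47 days

From September 25, 2003 to November 11, 2003
Rest of September 2003: 30 - 25 = 5
Full months: October 31
Days into November 2003: 11
Total = 5 + 31 + 11 = 47 days


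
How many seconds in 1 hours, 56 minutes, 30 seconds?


6990 seconds

Hours: 1 × 3600 = 3600
Minutes: 56 × 60 = 3360
Seconds: 30
Total = 3600 + 3360 + 30 = 6990


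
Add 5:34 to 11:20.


Start: 680 minutes from midnight
Add: 334 minutes
Total: 1014 minutes
Hours: 1014 ÷ 60 = 16 remainder 54

16:54


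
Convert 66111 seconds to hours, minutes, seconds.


Hours: 66111 ÷ 3600 = 18 remainder 1311
Minutes: 1311 ÷ 60 = 21 remainder 51
Seconds: 51

18h 21m 51s


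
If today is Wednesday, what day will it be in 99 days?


Start: Wednesday (index 2)
(2 + 99) mod 7
= 101 mod 7
= 3
Index 3 → Thursday

Thursday


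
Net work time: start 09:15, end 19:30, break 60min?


9h 15m (555 minutes)

Total time = (19×60+30) - (9×60+15)
= 1170 - 555 = 615 min
Minus break: 615 - 60 = 555 min
= 9h 15m


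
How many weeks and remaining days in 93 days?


13 weeks 2 days

Weeks: 93 ÷ 7 = 13 remainder 2


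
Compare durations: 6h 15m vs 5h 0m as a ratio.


5:4 (1.25)

Duration 1: 375 minutes
Duration 2: 300 minutes
Ratio = 375:300
GCD = 75
Simplified = 5:4
As a decimal: 5/4 = 1.25


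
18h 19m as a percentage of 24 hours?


0.7632 (76.32%)

Total minutes: 18×60 + 19 = 1099
Day = 24×60 = 1440 minutes
Fraction = 1099/1440 ≈ 0.7632
As a percentage: 1099/1440 × 100 ≈ 76.32%


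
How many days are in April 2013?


30 days

Month: April (month 4)
April has 30 days


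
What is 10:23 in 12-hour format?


Hour: 10
10 < 12 → AM

10:23 AM


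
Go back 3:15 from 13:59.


10:44

Start: 839 minutes from midnight
Subtract: 195 minutes
Remaining: 839 - 195 = 644
Hours: 10, Minutes: 44


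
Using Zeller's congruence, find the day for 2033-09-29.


Zeller's congruence:
q=29, m=9, k=33, j=20
h = (29 + ⌊13×10/5⌋ + 33 + ⌊33/4⌋ + ⌊20/4⌋ - 2×20) mod 7
= (29 + 26 + 33 + 8 + 5 - 40) mod 7
= 61 mod 7 = 5
h=5 → Thursday

Thursday


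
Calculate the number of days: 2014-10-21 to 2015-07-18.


From October 21, 2014 to July 18, 2015
Rest of October 2014: 31 - 21 = 10
Full months: November 30, December 31, January 31, February 2015 28, March 31, April 30, May 31, June 30
Days into July 2015: 18
Total = 10 + 30 + 31 + 31 + 28 + 31 + 30 + 31 + 30 + 18 = 270 days

270 days


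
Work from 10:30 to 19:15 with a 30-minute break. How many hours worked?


Total time = (19×60+15) - (10×60+30)
= 1155 - 630 = 525 min
Minus break: 525 - 30 = 495 min
= 8h 15m

8h 15m (495 minutes)


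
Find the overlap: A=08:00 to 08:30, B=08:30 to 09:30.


Meeting A: 480-510 (in minutes from midnight)
Meeting B: 510-570
Overlap start = max(480, 510) = 510
Overlap end = min(510, 570) = 510
Overlap = max(0, 510 - 510) = 0 min

0 minutes


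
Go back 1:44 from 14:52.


13:08

Start: 892 minutes from midnight
Subtract: 104 minutes
Remaining: 892 - 104 = 788
Hours: 13, Minutes: 8


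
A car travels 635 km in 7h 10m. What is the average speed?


Distance: 635 km
Time: 7h 10m = 430 min = 430/60 = 43/6 hours
Speed = 635 ÷ (43/6) = 635 × 6 / 43 = 3810/43 ≈ 88.6 km/h

88.6 km/h
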